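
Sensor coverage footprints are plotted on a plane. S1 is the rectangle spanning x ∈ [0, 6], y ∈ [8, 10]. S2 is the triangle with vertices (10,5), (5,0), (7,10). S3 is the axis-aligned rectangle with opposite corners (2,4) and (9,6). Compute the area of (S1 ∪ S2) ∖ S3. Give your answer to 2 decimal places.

26.00

|S1 ∪ S2| = 32.
|(S1 ∪ S2) ∩ S3| = 6.
|(S1 ∪ S2) ∖ S3| = 32 − 6 = 26.00.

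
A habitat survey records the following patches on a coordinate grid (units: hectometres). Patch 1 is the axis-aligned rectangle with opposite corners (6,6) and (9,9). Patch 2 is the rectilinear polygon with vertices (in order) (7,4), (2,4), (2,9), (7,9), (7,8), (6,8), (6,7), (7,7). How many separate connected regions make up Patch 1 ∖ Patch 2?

1

Patch 1 ∖ Patch 2 is a single connected region.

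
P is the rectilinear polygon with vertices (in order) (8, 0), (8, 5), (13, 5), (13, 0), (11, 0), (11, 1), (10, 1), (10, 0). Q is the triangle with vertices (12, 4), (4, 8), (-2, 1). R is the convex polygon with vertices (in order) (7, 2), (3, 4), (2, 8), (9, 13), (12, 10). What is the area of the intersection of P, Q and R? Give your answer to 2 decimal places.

0.61

The intersection is the polygon with vertices (8.875,5), (8,3.6), (8,5).
By the shoelace formula its area is 0.61.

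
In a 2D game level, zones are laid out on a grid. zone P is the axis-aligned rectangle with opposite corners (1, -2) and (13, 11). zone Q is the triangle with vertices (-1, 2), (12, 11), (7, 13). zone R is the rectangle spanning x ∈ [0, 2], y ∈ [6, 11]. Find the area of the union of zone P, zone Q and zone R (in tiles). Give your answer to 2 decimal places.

By inclusion–exclusion:
Individual areas: |zone P| = 156, |zone Q| = 35.5, |zone R| = 10.
|zone P∩zone Q| = 27.6801.
|zone P∩zone R|: x∈[1,2], y∈[6,11] → 1·5 = 5.
|zone Q∩zone R| = 0.0057.
|zone P∩zone Q∩zone R| = 0.0057.
|zone P ∪ zone Q ∪ zone R| = 201.5 − 32.6858 + 0.0057 = 168.82.

168.82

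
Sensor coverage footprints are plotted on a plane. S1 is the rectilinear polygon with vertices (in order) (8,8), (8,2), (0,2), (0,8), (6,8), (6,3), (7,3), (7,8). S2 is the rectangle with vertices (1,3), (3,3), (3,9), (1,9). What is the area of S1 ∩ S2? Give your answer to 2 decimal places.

10.00

The intersection is the polygon with vertices (3,8), (3,3), (1,3), (1,8).
By the shoelace formula its area is 10.00.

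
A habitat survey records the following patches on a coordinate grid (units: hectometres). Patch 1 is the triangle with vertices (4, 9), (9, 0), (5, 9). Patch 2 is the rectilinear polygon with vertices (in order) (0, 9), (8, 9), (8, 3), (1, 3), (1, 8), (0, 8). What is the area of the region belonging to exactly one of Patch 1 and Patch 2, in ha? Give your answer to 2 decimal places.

|Patch 1| = 4.5, |Patch 2| = 43, |Patch 1∩Patch 2| = 4.
|Patch 1 △ Patch 2| = |Patch 1| + |Patch 2| − 2·|Patch 1∩Patch 2| = 4.5 + 43 − 8 = 39.50.

39.50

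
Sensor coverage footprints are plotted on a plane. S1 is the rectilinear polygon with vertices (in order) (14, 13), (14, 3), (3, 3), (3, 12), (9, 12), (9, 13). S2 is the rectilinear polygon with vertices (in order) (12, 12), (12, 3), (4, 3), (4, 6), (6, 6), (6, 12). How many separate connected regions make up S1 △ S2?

S1 △ S2 splits into 2 disjoint pieces (area 23, area 21).

2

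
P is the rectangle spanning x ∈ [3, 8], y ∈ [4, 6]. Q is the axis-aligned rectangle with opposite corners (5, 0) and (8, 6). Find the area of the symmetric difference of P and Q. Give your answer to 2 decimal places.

16.00

|P∩Q|: x∈[5,8], y∈[4,6] → 3·2 = 6.
|P △ Q| = |P| + |Q| − 2·|P∩Q| = 10 + 18 − 12 = 16.00.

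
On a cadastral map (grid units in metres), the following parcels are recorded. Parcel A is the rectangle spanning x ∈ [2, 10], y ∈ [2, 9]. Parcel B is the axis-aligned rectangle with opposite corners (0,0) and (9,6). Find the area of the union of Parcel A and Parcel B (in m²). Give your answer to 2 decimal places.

By inclusion–exclusion:
Individual areas: |Parcel A| = 56, |Parcel B| = 54.
|Parcel A∩Parcel B|: x∈[2,9], y∈[2,6] → 7·4 = 28.
|Parcel A ∪ Parcel B| = 110 − 28 = 82.00.

82.00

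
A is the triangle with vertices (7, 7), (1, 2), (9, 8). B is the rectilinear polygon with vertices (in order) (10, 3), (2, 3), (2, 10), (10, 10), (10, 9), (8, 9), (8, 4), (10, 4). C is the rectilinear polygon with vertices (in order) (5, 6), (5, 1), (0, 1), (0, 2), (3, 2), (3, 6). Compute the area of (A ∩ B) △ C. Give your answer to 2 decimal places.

13.81

|A ∩ B| = 1.8083.
|(A ∩ B) ∩ C| = 0.5.
|(A ∩ B) △ C| = 1.8083 + 13 − 1 = 13.81.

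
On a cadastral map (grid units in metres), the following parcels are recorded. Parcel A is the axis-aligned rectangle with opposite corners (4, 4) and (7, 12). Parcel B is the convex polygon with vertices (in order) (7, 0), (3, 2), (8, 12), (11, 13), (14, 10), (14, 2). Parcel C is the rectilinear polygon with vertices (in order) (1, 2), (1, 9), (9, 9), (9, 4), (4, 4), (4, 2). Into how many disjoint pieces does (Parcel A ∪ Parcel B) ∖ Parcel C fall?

1

(Parcel A ∪ Parcel B) ∖ Parcel C is a single connected region.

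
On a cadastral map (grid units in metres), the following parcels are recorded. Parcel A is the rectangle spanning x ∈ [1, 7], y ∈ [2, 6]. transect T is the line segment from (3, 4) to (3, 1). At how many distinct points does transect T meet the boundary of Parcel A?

1

The segment meets the boundary at (3,2).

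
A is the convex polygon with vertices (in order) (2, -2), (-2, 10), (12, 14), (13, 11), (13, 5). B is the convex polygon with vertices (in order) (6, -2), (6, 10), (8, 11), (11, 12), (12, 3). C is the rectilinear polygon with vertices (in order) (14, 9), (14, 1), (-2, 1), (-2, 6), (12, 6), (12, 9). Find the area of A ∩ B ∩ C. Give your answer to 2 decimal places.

20.71

The intersection is the polygon with vertices (6,6), (11.667,6), (11.858,4.274), (6.714,1), (6,1).
By the shoelace formula its area is 20.71.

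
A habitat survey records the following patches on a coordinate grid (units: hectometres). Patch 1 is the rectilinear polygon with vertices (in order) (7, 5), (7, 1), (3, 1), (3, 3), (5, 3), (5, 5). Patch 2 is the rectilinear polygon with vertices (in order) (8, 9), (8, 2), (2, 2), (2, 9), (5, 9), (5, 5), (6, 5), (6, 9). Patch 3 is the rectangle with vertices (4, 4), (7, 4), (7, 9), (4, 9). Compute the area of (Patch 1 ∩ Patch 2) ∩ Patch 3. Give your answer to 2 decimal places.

2.00

The region (Patch 1 ∩ Patch 2) ∩ Patch 3 is the polygon with vertices (5,5), (6,5), (7,5), (7,4), (5,4).
By the shoelace formula its area is 2.00.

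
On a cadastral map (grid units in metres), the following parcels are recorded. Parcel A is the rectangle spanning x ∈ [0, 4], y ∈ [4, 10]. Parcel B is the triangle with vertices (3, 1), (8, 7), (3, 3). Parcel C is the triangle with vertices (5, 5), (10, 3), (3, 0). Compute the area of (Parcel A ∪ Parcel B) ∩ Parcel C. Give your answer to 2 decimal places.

1.67

The region (Parcel A ∪ Parcel B) ∩ Parcel C is the polygon with vertices (5.333,4.867), (6,4.6), (3.769,1.923), (4.765,4.412).
By the shoelace formula its area is 1.67.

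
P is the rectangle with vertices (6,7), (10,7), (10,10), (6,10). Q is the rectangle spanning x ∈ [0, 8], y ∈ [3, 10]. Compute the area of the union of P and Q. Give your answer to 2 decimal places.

By inclusion–exclusion:
Individual areas: |P| = 12, |Q| = 56.
|P∩Q|: x∈[6,8], y∈[7,10] → 2·3 = 6.
|P ∪ Q| = 68 − 6 = 62.00.

62.00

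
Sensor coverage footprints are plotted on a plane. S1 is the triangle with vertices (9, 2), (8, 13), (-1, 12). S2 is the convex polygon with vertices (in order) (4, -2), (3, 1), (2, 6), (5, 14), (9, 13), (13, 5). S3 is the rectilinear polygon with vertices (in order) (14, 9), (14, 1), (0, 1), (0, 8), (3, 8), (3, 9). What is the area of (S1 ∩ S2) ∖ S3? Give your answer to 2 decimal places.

16.63

|S1 ∩ S2| = 38.3794.
|(S1 ∩ S2) ∩ S3| = 21.7519.
|(S1 ∩ S2) ∖ S3| = 38.3794 − 21.7519 = 16.63.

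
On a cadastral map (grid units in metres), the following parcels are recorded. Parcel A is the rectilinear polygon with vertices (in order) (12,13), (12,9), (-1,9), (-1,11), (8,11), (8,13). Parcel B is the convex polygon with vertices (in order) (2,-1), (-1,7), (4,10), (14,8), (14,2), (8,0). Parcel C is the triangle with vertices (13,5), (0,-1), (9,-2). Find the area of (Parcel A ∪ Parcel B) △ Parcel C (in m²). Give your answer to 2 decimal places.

140.42

|Parcel A ∪ Parcel B| = 151.1667.
|(Parcel A ∪ Parcel B) ∩ Parcel C| = 22.1249.
|(Parcel A ∪ Parcel B) △ Parcel C| = 151.1667 + 33.5 − 44.2498 = 140.42.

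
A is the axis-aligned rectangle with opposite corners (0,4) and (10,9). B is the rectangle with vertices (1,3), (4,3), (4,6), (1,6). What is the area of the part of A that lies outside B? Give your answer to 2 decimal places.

|A∩B|: x∈[1,4], y∈[4,6] → 3·2 = 6.
|A| = 50.
|A ∖ B| = |A| − |A∩B| = 50 − 6 = 44.00.

44.00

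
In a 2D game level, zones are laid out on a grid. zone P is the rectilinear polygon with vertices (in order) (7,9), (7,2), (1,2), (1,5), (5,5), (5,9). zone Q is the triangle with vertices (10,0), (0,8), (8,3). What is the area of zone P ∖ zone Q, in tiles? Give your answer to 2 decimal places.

|zone P| = 26, |zone P∩zone Q| = 2.7125.
|zone P ∖ zone Q| = |zone P| − |zone P∩zone Q| = 26 − 2.7125 = 23.29.

23.29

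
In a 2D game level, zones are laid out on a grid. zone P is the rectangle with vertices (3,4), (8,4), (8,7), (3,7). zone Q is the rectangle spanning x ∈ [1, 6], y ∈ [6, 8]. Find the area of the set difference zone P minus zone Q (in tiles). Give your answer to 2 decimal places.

12.00

|zone P∩zone Q|: x∈[3,6], y∈[6,7] → 3·1 = 3.
|zone P| = 15.
|zone P ∖ zone Q| = |zone P| − |zone P∩zone Q| = 15 − 3 = 12.00.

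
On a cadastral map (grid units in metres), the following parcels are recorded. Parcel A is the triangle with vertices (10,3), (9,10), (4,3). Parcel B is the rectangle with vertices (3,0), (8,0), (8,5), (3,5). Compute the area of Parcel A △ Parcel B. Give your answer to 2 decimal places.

|Parcel A| = 21, |Parcel B| = 25, |Parcel A∩Parcel B| = 6.5714.
|Parcel A △ Parcel B| = |Parcel A| + |Parcel B| − 2·|Parcel A∩Parcel B| = 21 + 25 − 13.1429 = 32.86.

32.86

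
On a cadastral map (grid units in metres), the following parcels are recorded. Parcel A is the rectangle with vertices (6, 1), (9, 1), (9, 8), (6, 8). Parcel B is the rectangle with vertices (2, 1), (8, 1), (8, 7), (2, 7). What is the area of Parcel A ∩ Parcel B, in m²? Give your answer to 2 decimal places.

|Parcel A∩Parcel B|: x∈[6,8], y∈[1,7] → 2·6 = 12.

12.00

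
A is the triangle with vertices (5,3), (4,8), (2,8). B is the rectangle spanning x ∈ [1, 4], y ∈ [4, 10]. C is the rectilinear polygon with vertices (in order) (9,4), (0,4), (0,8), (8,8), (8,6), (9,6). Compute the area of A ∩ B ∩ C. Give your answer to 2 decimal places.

The intersection is the polygon with vertices (4,8), (4,4.667), (2,8).
By the shoelace formula its area is 3.33.

3.33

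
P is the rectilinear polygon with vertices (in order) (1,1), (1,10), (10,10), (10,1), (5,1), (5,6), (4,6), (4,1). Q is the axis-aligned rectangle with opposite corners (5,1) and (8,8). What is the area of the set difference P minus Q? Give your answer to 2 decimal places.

55.00

|P| = 76, |P∩Q| = 21.
|P ∖ Q| = |P| − |P∩Q| = 76 − 21 = 55.00.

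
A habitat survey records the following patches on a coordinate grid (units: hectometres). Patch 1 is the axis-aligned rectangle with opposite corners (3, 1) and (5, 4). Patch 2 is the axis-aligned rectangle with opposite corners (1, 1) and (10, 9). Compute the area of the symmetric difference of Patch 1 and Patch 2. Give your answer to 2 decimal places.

|Patch 1∩Patch 2|: x∈[3,5], y∈[1,4] → 2·3 = 6.
|Patch 1 △ Patch 2| = |Patch 1| + |Patch 2| − 2·|Patch 1∩Patch 2| = 6 + 72 − 12 = 66.00.

66.00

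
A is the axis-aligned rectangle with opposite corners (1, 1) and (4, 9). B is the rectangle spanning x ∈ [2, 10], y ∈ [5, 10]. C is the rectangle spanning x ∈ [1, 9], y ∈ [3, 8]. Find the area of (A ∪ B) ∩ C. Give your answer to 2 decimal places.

The region (A ∪ B) ∩ C is the polygon with vertices (1,8), (9,8), (9,5), (4,5), (4,3), (1,3).
By the shoelace formula its area is 30.00.

30.00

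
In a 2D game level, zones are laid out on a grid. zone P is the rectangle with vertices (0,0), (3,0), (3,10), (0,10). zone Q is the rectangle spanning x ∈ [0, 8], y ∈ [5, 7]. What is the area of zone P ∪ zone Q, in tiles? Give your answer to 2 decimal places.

40.00

By inclusion–exclusion:
Individual areas: |zone P| = 30, |zone Q| = 16.
|zone P∩zone Q|: x∈[0,3], y∈[5,7] → 3·2 = 6.
|zone P ∪ zone Q| = 46 − 6 = 40.00.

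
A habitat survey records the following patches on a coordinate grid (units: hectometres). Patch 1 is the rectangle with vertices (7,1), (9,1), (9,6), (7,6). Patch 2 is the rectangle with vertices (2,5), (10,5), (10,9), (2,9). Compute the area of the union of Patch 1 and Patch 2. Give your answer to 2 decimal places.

40.00

By inclusion–exclusion:
Individual areas: |Patch 1| = 10, |Patch 2| = 32.
|Patch 1∩Patch 2|: x∈[7,9], y∈[5,6] → 2·1 = 2.
|Patch 1 ∪ Patch 2| = 42 − 2 = 40.00.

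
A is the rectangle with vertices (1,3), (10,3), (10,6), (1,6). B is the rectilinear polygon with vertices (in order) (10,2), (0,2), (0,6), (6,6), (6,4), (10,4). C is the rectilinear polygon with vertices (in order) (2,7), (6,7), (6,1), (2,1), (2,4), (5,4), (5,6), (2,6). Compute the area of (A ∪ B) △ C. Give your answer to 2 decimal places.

|A ∪ B| = 40.
|(A ∪ B) ∩ C| = 10.
|(A ∪ B) △ C| = 40 + 18 − 20 = 38.00.

38.00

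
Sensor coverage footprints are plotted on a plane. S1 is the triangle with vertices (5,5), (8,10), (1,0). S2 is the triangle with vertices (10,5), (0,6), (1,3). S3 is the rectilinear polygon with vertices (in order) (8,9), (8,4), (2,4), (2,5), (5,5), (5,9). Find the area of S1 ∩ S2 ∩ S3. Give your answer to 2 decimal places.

0.52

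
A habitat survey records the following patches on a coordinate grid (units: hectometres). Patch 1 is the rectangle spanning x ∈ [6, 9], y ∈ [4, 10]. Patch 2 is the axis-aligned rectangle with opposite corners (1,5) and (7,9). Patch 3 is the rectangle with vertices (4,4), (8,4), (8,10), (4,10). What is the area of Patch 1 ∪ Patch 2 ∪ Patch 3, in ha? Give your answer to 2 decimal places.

By inclusion–exclusion:
Individual areas: |Patch 1| = 18, |Patch 2| = 24, |Patch 3| = 24.
|Patch 1∩Patch 2|: x∈[6,7], y∈[5,9] → 1·4 = 4.
|Patch 1∩Patch 3|: x∈[6,8], y∈[4,10] → 2·6 = 12.
|Patch 2∩Patch 3|: x∈[4,7], y∈[5,9] → 3·4 = 12.
|Patch 1∩Patch 2∩Patch 3| = 4.
|Patch 1 ∪ Patch 2 ∪ Patch 3| = 66 − 28 + 4 = 42.00.

42.00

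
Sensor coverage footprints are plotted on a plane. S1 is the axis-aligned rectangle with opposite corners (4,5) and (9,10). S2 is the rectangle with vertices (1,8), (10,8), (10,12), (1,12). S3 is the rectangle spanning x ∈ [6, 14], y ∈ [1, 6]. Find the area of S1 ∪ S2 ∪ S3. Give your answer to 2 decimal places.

88.00

By inclusion–exclusion:
Individual areas: |S1| = 25, |S2| = 36, |S3| = 40.
|S1∩S2|: x∈[4,9], y∈[8,10] → 5·2 = 10.
|S1∩S3|: x∈[6,9], y∈[5,6] → 3·1 = 3.
|S2∩S3| = 0 (no overlap).
|S1∩S2∩S3| = 0.
|S1 ∪ S2 ∪ S3| = 101 − 13 + 0 = 88.00.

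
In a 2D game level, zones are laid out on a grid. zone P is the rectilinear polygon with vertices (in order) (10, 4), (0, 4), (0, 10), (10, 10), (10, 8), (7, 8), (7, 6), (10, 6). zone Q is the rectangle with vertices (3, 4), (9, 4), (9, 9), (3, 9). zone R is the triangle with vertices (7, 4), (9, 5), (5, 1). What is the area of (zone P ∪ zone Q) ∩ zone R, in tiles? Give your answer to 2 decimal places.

The region (zone P ∪ zone Q) ∩ zone R is the polygon with vertices (7,4), (9,5), (8,4).
By the shoelace formula its area is 0.50.

0.50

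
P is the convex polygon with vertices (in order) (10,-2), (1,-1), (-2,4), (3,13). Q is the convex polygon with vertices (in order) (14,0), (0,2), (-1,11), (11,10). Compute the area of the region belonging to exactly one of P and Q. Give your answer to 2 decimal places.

96.74

|P| = 90, |Q| = 120.5, |P∩Q| = 56.8806.
|P △ Q| = |P| + |Q| − 2·|P∩Q| = 90 + 120.5 − 113.7611 = 96.74.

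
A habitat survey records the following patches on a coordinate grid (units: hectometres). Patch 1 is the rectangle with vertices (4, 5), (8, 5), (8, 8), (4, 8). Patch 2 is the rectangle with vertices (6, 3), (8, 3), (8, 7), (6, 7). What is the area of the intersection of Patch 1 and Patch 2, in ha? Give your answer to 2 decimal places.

|Patch 1∩Patch 2|: x∈[6,8], y∈[5,7] → 2·2 = 4.

4.00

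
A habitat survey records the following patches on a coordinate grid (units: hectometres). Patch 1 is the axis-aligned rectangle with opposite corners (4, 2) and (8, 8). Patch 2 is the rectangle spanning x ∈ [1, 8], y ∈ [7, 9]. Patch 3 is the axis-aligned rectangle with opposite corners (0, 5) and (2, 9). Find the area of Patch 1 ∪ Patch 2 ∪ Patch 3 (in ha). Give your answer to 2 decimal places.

40.00

By inclusion–exclusion:
Individual areas: |Patch 1| = 24, |Patch 2| = 14, |Patch 3| = 8.
|Patch 1∩Patch 2|: x∈[4,8], y∈[7,8] → 4·1 = 4.
|Patch 1∩Patch 3| = 0 (no overlap).
|Patch 2∩Patch 3|: x∈[1,2], y∈[7,9] → 1·2 = 2.
|Patch 1∩Patch 2∩Patch 3| = 0.
|Patch 1 ∪ Patch 2 ∪ Patch 3| = 46 − 6 + 0 = 40.00.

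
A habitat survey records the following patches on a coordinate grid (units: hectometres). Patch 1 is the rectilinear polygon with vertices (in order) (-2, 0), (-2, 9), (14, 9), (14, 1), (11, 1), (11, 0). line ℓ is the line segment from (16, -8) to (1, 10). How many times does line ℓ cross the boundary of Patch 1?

The segment meets the boundary at (1.833,9), (9.333,0).

2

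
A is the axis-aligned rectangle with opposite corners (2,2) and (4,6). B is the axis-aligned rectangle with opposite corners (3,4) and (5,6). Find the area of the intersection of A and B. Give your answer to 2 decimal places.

|A∩B|: x∈[3,4], y∈[4,6] → 1·2 = 2.

2.00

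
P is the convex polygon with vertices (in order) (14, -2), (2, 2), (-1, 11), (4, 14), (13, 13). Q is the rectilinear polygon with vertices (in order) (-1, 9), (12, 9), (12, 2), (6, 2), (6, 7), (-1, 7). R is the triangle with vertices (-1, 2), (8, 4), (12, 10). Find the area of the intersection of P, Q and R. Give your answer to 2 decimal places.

The intersection is the polygon with vertices (11.333,9), (8,4), (6,3.556), (6,6.308), (10.375,9).
By the shoelace formula its area is 12.89.

12.89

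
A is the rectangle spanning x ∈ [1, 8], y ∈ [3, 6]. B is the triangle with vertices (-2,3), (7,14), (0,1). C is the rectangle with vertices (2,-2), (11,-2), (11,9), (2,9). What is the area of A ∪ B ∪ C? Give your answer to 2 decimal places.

By inclusion–exclusion:
Individual areas: |A| = 21, |B| = 20, |C| = 99.
|A∩B| = 2.6538.
|A∩C|: x∈[2,8], y∈[3,6] → 6·3 = 18.
|B∩C| = 4.44.
|A∩B∩C| = 0.4451.
|A ∪ B ∪ C| = 140 − 25.0939 + 0.4451 = 115.35.

115.35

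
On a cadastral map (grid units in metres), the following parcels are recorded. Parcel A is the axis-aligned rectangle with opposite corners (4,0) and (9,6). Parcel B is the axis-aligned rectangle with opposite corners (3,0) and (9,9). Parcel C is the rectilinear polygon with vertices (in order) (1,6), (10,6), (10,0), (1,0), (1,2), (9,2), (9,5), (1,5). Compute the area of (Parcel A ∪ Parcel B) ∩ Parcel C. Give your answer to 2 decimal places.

|Parcel A ∪ Parcel B| = 54.
|(Parcel A ∪ Parcel B) ∩ Parcel C| = 18.00.

18.00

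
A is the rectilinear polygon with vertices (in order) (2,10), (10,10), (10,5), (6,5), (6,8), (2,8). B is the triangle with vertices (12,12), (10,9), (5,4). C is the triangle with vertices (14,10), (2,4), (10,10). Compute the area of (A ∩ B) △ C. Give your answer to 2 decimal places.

11.14

|A ∩ B| = 1.7143.
|(A ∩ B) ∩ C| = 1.2857.
|(A ∩ B) △ C| = 1.7143 + 12 − 2.5714 = 11.14.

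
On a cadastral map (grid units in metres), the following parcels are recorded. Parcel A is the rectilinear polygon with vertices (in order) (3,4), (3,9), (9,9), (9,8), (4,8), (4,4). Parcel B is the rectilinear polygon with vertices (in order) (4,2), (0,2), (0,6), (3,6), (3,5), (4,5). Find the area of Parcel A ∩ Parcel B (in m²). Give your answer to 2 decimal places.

1.00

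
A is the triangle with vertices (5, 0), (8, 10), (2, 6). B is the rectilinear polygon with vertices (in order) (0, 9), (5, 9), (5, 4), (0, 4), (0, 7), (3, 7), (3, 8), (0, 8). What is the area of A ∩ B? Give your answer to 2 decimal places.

8.00

The intersection is the polygon with vertices (2,6), (5,8), (5,4), (3,4).
By the shoelace formula its area is 8.00.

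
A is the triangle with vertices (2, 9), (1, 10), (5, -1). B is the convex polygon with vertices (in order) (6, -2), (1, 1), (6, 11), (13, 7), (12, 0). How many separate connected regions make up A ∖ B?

1

A ∖ B is a single connected region.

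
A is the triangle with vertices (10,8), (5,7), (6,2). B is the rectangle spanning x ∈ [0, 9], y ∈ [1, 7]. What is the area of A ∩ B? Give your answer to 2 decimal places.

10.75

The intersection is the polygon with vertices (6,2), (5,7), (9,7), (9,6.5).
By the shoelace formula its area is 10.75.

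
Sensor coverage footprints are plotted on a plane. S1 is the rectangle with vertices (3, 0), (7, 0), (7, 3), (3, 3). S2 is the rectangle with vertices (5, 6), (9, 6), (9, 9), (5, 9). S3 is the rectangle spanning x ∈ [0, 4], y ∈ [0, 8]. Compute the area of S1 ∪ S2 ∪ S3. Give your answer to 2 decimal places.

By inclusion–exclusion:
Individual areas: |S1| = 12, |S2| = 12, |S3| = 32.
|S1∩S2| = 0 (no overlap).
|S1∩S3|: x∈[3,4], y∈[0,3] → 1·3 = 3.
|S2∩S3| = 0 (no overlap).
|S1∩S2∩S3| = 0.
|S1 ∪ S2 ∪ S3| = 56 − 3 + 0 = 53.00.

53.00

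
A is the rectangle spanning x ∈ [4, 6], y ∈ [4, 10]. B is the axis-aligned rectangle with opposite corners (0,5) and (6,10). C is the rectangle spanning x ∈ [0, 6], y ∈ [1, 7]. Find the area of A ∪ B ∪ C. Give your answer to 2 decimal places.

By inclusion–exclusion:
Individual areas: |A| = 12, |B| = 30, |C| = 36.
|A∩B|: x∈[4,6], y∈[5,10] → 2·5 = 10.
|A∩C|: x∈[4,6], y∈[4,7] → 2·3 = 6.
|B∩C|: x∈[0,6], y∈[5,7] → 6·2 = 12.
|A∩B∩C| = 4.
|A ∪ B ∪ C| = 78 − 28 + 4 = 54.00.

54.00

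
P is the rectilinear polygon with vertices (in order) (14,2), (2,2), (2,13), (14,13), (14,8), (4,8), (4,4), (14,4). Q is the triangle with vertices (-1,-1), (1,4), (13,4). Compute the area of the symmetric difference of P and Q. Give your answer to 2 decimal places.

89.20

|P| = 92, |Q| = 30, |P∩Q| = 16.4.
|P △ Q| = |P| + |Q| − 2·|P∩Q| = 92 + 30 − 32.8 = 89.20.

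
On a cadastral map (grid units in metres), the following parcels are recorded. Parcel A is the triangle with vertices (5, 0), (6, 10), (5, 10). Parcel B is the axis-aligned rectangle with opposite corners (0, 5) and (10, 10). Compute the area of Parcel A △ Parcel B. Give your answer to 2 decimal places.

|Parcel A| = 5, |Parcel B| = 50, |Parcel A∩Parcel B| = 3.75.
|Parcel A △ Parcel B| = |Parcel A| + |Parcel B| − 2·|Parcel A∩Parcel B| = 5 + 50 − 7.5 = 47.50.

47.50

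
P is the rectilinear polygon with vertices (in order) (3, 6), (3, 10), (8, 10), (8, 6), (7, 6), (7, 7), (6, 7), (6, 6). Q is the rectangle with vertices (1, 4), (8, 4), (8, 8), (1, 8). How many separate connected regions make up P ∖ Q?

P ∖ Q is a single connected region.

1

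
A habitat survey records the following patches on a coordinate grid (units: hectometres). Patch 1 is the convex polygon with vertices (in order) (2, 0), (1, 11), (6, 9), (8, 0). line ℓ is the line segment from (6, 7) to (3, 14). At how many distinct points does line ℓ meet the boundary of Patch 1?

1

The segment meets the boundary at (4.966,9.414).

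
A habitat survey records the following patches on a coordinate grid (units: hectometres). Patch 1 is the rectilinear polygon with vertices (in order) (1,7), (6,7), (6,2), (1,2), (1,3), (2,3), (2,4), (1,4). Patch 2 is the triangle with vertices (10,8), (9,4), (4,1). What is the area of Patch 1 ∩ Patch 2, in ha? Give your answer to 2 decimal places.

The intersection is the polygon with vertices (6,2.2), (5.667,2), (4.857,2), (6,3.333).
By the shoelace formula its area is 0.73.

0.73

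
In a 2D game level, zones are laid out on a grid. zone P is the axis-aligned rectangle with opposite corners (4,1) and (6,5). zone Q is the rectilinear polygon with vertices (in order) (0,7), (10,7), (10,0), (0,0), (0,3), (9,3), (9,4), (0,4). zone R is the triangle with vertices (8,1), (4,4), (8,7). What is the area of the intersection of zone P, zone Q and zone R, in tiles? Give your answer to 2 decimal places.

1.50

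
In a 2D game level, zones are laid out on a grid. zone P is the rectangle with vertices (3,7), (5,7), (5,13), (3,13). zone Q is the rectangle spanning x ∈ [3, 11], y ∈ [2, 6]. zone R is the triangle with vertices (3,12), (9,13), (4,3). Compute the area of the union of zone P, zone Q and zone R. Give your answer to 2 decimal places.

59.81

By inclusion–exclusion:
Individual areas: |zone P| = 12, |zone Q| = 32, |zone R| = 27.5.
|zone P∩zone Q| = 0 (no overlap).
|zone P∩zone R| = 8.9444.
|zone Q∩zone R| = 2.75.
|zone P∩zone Q∩zone R| = 0.
|zone P ∪ zone Q ∪ zone R| = 71.5 − 11.6944 + 0 = 59.81.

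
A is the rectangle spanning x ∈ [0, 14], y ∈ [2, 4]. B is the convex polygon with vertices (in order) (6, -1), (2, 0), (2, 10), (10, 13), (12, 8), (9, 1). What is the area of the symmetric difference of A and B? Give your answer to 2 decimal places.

98.07

|A| = 28, |B| = 101.5, |A∩B| = 15.7143.
|A △ B| = |A| + |B| − 2·|A∩B| = 28 + 101.5 − 31.4286 = 98.07.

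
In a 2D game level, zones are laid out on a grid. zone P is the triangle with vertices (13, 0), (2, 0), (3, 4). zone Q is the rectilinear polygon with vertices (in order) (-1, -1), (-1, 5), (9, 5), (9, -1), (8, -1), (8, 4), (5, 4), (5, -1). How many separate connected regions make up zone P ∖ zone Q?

2

zone P ∖ zone Q splits into 2 disjoint pieces (area 3.2, area 7.8).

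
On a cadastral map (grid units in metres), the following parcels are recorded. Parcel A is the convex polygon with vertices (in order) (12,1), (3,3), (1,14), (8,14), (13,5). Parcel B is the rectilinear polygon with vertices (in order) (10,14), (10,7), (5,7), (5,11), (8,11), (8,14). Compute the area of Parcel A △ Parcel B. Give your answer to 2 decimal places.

88.70

|Parcel A| = 107.5, |Parcel B| = 26, |Parcel A∩Parcel B| = 22.4.
|Parcel A △ Parcel B| = |Parcel A| + |Parcel B| − 2·|Parcel A∩Parcel B| = 107.5 + 26 − 44.8 = 88.70.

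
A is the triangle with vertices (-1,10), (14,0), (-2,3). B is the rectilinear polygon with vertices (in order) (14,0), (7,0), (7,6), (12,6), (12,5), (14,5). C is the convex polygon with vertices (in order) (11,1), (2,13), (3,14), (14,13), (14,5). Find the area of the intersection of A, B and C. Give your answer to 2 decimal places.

The intersection is the polygon with vertices (11.5,1.667), (11,1), (9.5,3).
By the shoelace formula its area is 1.00.

1.00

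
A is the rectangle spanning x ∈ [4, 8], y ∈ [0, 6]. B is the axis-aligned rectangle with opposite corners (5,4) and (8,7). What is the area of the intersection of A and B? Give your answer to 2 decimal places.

|A∩B|: x∈[5,8], y∈[4,6] → 3·2 = 6.

6.00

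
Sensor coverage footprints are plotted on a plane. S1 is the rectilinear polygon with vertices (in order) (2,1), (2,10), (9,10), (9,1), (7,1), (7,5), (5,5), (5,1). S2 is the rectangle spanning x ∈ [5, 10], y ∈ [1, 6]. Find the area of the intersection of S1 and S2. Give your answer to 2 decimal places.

12.00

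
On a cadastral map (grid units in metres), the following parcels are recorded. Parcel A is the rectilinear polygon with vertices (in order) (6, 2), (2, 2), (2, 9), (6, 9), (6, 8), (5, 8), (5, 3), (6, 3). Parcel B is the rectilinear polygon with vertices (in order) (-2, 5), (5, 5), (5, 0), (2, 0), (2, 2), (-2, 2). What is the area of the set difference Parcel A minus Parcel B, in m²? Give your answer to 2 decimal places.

14.00

|Parcel A| = 23, |Parcel A∩Parcel B| = 9.
|Parcel A ∖ Parcel B| = |Parcel A| − |Parcel A∩Parcel B| = 23 − 9 = 14.00.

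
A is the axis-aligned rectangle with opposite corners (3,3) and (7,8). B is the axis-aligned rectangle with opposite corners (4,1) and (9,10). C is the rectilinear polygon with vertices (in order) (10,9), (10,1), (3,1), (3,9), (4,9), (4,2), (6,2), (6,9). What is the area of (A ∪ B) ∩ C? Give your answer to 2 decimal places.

31.00

|A ∪ B| = 50.
|(A ∪ B) ∩ C| = 31.00.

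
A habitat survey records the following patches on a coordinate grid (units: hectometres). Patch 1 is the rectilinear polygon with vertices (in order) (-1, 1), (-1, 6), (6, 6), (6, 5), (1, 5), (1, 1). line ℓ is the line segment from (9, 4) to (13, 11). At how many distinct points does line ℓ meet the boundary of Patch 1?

The segment lies entirely outside Patch 1 and never meets its boundary.

0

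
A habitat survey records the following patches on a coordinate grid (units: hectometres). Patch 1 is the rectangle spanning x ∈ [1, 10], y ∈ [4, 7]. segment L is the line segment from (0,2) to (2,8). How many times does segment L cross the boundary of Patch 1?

2

The segment meets the boundary at (1.667,7), (1,5).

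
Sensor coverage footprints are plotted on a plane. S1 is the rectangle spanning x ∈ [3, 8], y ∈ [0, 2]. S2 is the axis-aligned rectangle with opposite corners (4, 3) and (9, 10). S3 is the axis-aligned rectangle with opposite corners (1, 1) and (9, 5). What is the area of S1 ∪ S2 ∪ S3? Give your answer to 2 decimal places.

62.00

By inclusion–exclusion:
Individual areas: |S1| = 10, |S2| = 35, |S3| = 32.
|S1∩S2| = 0 (no overlap).
|S1∩S3|: x∈[3,8], y∈[1,2] → 5·1 = 5.
|S2∩S3|: x∈[4,9], y∈[3,5] → 5·2 = 10.
|S1∩S2∩S3| = 0.
|S1 ∪ S2 ∪ S3| = 77 − 15 + 0 = 62.00.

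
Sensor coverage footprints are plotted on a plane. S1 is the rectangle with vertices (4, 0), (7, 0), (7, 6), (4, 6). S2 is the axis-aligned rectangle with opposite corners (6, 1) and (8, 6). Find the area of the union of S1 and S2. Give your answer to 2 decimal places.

By inclusion–exclusion:
Individual areas: |S1| = 18, |S2| = 10.
|S1∩S2|: x∈[6,7], y∈[1,6] → 1·5 = 5.
|S1 ∪ S2| = 28 − 5 = 23.00.

23.00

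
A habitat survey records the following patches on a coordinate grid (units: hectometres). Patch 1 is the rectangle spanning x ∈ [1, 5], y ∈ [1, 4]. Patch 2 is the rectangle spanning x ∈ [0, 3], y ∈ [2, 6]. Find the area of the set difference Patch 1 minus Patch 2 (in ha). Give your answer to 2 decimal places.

8.00

|Patch 1∩Patch 2|: x∈[1,3], y∈[2,4] → 2·2 = 4.
|Patch 1| = 12.
|Patch 1 ∖ Patch 2| = |Patch 1| − |Patch 1∩Patch 2| = 12 − 4 = 8.00.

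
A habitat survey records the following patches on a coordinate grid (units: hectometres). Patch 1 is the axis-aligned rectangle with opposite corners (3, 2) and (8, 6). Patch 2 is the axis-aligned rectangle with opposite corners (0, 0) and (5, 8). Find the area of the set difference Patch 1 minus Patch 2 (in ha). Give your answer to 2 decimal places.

|Patch 1∩Patch 2|: x∈[3,5], y∈[2,6] → 2·4 = 8.
|Patch 1| = 20.
|Patch 1 ∖ Patch 2| = |Patch 1| − |Patch 1∩Patch 2| = 20 − 8 = 12.00.

12.00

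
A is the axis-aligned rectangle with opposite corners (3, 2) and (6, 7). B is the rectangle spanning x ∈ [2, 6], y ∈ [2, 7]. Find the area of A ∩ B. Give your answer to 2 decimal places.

15.00

|A∩B|: x∈[3,6], y∈[2,7] → 3·5 = 15.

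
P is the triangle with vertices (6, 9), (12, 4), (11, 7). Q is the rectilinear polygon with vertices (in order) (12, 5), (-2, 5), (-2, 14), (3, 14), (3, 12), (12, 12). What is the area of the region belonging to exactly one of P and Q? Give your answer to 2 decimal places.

|P| = 6.5, |Q| = 108, |P∩Q| = 6.0667.
|P △ Q| = |P| + |Q| − 2·|P∩Q| = 6.5 + 108 − 12.1333 = 102.37.

102.37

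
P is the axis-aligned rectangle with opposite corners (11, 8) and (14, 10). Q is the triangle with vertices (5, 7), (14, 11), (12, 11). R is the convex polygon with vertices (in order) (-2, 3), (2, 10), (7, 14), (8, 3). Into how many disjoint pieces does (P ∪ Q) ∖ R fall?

(P ∪ Q) ∖ R is a single connected region.

1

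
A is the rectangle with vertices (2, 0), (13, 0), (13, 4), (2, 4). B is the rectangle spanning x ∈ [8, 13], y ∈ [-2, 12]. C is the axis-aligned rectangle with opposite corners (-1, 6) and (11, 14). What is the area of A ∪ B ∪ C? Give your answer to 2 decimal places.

172.00

By inclusion–exclusion:
Individual areas: |A| = 44, |B| = 70, |C| = 96.
|A∩B|: x∈[8,13], y∈[0,4] → 5·4 = 20.
|A∩C| = 0 (no overlap).
|B∩C|: x∈[8,11], y∈[6,12] → 3·6 = 18.
|A∩B∩C| = 0.
|A ∪ B ∪ C| = 210 − 38 + 0 = 172.00.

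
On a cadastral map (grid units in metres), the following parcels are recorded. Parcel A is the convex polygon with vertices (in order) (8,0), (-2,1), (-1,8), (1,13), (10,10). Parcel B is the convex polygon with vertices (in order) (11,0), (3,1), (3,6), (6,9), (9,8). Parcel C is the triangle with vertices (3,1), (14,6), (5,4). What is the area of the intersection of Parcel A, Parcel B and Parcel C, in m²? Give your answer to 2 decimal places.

The intersection is the polygon with vertices (8.72,3.6), (3,1), (5,4), (8.977,4.884).
By the shoelace formula its area is 8.42.

8.42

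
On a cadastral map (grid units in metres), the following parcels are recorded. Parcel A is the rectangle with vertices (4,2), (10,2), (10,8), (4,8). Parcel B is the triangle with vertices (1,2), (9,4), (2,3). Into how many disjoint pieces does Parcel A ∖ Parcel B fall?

Parcel A ∖ Parcel B is a single connected region.

1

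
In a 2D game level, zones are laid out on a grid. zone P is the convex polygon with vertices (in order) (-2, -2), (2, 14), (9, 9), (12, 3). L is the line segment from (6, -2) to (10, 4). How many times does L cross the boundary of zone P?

1

The segment meets the boundary at (8.5,1.75).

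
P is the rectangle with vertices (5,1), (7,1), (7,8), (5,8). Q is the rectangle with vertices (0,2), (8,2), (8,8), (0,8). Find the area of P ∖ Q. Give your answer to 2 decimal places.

|P∩Q|: x∈[5,7], y∈[2,8] → 2·6 = 12.
|P| = 14.
|P ∖ Q| = |P| − |P∩Q| = 14 − 12 = 2.00.

2.00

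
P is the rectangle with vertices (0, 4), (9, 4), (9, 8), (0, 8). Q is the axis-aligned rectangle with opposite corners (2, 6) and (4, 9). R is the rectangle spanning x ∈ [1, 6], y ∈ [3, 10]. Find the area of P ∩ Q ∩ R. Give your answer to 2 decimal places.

The intersection is the polygon with vertices (4,6), (2,6), (2,8), (4,8).
By the shoelace formula its area is 4.00.

4.00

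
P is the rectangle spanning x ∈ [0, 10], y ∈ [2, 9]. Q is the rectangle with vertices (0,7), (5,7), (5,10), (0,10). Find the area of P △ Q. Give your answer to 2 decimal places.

|P∩Q|: x∈[0,5], y∈[7,9] → 5·2 = 10.
|P △ Q| = |P| + |Q| − 2·|P∩Q| = 70 + 15 − 20 = 65.00.

65.00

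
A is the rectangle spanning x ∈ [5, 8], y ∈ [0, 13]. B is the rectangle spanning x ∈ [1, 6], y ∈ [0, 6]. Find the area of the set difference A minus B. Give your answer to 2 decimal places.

33.00

|A∩B|: x∈[5,6], y∈[0,6] → 1·6 = 6.
|A| = 39.
|A ∖ B| = |A| − |A∩B| = 39 − 6 = 33.00.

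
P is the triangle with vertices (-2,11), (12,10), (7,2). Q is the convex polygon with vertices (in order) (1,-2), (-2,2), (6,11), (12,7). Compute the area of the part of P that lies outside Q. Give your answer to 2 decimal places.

21.12

|P| = 58.5, |P∩Q| = 37.3776.
|P ∖ Q| = |P| − |P∩Q| = 58.5 − 37.3776 = 21.12.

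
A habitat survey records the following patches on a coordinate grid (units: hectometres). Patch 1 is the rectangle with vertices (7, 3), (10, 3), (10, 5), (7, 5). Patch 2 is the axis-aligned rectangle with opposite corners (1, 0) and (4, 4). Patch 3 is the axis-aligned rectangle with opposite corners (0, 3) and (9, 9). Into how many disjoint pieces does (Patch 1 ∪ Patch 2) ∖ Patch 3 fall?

2

(Patch 1 ∪ Patch 2) ∖ Patch 3 splits into 2 disjoint pieces (area 2, area 9).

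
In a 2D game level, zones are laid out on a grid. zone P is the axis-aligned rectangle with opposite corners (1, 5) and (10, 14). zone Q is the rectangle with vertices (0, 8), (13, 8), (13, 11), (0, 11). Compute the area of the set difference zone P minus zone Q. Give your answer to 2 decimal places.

54.00

|zone P∩zone Q|: x∈[1,10], y∈[8,11] → 9·3 = 27.
|zone P| = 81.
|zone P ∖ zone Q| = |zone P| − |zone P∩zone Q| = 81 − 27 = 54.00.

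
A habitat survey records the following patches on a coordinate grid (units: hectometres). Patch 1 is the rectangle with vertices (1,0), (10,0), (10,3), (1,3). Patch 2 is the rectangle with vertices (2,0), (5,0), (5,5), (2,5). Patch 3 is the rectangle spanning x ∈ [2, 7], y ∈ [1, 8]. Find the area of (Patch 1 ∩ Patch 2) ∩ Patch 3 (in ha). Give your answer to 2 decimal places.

6.00

The region (Patch 1 ∩ Patch 2) ∩ Patch 3 is the polygon with vertices (5,1), (2,1), (2,3), (5,3).
By the shoelace formula its area is 6.00.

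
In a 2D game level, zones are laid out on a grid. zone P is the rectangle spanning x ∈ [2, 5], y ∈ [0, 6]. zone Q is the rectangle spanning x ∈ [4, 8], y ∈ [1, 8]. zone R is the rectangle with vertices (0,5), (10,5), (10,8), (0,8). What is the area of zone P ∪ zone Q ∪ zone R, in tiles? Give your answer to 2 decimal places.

57.00

By inclusion–exclusion:
Individual areas: |zone P| = 18, |zone Q| = 28, |zone R| = 30.
|zone P∩zone Q|: x∈[4,5], y∈[1,6] → 1·5 = 5.
|zone P∩zone R|: x∈[2,5], y∈[5,6] → 3·1 = 3.
|zone Q∩zone R|: x∈[4,8], y∈[5,8] → 4·3 = 12.
|zone P∩zone Q∩zone R| = 1.
|zone P ∪ zone Q ∪ zone R| = 76 − 20 + 1 = 57.00.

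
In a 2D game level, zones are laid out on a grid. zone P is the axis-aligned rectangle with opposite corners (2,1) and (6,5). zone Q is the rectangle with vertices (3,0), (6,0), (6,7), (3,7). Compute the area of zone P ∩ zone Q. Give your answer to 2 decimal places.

|zone P∩zone Q|: x∈[3,6], y∈[1,5] → 3·4 = 12.

12.00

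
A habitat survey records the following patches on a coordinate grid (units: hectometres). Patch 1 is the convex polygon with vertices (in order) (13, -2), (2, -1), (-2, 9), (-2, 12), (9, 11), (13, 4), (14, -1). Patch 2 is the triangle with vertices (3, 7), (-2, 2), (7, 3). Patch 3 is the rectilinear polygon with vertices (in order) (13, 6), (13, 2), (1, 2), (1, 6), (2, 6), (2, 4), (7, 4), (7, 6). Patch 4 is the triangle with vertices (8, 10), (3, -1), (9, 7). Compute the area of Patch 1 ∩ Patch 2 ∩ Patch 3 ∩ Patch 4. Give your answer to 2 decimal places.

1.39

The intersection is the polygon with vertices (6,4), (6.429,3.571), (5.909,2.879), (4.702,2.745), (5.273,4).
By the shoelace formula its area is 1.39.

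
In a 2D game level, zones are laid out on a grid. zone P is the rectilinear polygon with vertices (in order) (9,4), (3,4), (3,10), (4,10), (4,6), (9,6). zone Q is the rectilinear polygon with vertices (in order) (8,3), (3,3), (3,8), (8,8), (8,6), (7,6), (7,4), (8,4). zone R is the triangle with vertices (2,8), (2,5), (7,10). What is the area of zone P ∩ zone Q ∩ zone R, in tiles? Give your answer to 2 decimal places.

1.50

The intersection is the polygon with vertices (3,8), (4,8), (4,7), (3,6).
By the shoelace formula its area is 1.50.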